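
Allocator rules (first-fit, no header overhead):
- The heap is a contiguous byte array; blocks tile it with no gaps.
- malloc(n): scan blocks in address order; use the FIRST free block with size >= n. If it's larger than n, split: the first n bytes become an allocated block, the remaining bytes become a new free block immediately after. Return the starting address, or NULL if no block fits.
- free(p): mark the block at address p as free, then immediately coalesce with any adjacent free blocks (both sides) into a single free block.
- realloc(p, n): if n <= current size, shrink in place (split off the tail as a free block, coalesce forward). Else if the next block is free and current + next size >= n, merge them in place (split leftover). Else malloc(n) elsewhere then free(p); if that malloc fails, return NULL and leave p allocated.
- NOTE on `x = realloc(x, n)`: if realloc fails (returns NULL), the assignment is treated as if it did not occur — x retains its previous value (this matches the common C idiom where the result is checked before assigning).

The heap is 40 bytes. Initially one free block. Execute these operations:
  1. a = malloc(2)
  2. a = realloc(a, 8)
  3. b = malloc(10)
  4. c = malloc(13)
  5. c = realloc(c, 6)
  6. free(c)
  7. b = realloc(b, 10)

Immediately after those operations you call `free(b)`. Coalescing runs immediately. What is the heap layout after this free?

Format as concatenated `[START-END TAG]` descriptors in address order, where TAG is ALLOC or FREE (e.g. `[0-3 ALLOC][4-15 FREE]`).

Answer: [0-7 ALLOC][8-39 FREE]

Derivation:
Op 1: a = malloc(2) -> a = 0; heap: [0-1 ALLOC][2-39 FREE]
Op 2: a = realloc(a, 8) -> a = 0; heap: [0-7 ALLOC][8-39 FREE]
Op 3: b = malloc(10) -> b = 8; heap: [0-7 ALLOC][8-17 ALLOC][18-39 FREE]
Op 4: c = malloc(13) -> c = 18; heap: [0-7 ALLOC][8-17 ALLOC][18-30 ALLOC][31-39 FREE]
Op 5: c = realloc(c, 6) -> c = 18; heap: [0-7 ALLOC][8-17 ALLOC][18-23 ALLOC][24-39 FREE]
Op 6: free(c) -> (freed c); heap: [0-7 ALLOC][8-17 ALLOC][18-39 FREE]
Op 7: b = realloc(b, 10) -> b = 8; heap: [0-7 ALLOC][8-17 ALLOC][18-39 FREE]
free(b): b = 8 -> block [8-17 ALLOC]; mark free, coalesce with adjacent free neighbors -> [0-7 ALLOC][8-39 FREE]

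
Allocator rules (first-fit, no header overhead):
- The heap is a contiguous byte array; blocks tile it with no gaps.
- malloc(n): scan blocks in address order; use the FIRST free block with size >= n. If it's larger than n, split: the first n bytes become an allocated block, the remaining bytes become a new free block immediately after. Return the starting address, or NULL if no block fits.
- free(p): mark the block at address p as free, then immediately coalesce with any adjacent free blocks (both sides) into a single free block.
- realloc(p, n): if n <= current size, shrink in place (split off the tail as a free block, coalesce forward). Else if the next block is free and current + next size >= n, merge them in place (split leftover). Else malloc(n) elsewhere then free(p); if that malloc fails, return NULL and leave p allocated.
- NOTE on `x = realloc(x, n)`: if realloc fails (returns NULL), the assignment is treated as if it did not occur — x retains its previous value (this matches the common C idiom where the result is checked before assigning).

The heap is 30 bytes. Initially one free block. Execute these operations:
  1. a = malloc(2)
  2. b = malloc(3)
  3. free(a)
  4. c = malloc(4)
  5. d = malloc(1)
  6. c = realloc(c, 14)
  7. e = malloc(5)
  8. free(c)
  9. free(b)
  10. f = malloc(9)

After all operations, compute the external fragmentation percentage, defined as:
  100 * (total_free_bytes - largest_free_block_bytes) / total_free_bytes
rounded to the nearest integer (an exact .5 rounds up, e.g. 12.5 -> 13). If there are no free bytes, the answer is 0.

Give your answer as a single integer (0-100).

Answer: 40

Derivation:
Op 1: a = malloc(2) -> a = 0; heap: [0-1 ALLOC][2-29 FREE]
Op 2: b = malloc(3) -> b = 2; heap: [0-1 ALLOC][2-4 ALLOC][5-29 FREE]
Op 3: free(a) -> (freed a); heap: [0-1 FREE][2-4 ALLOC][5-29 FREE]
Op 4: c = malloc(4) -> c = 5; heap: [0-1 FREE][2-4 ALLOC][5-8 ALLOC][9-29 FREE]
Op 5: d = malloc(1) -> d = 0; heap: [0-0 ALLOC][1-1 FREE][2-4 ALLOC][5-8 ALLOC][9-29 FREE]
Op 6: c = realloc(c, 14) -> c = 5; heap: [0-0 ALLOC][1-1 FREE][2-4 ALLOC][5-18 ALLOC][19-29 FREE]
Op 7: e = malloc(5) -> e = 19; heap: [0-0 ALLOC][1-1 FREE][2-4 ALLOC][5-18 ALLOC][19-23 ALLOC][24-29 FREE]
Op 8: free(c) -> (freed c); heap: [0-0 ALLOC][1-1 FREE][2-4 ALLOC][5-18 FREE][19-23 ALLOC][24-29 FREE]
Op 9: free(b) -> (freed b); heap: [0-0 ALLOC][1-18 FREE][19-23 ALLOC][24-29 FREE]
Op 10: f = malloc(9) -> f = 1; heap: [0-0 ALLOC][1-9 ALLOC][10-18 FREE][19-23 ALLOC][24-29 FREE]
Free blocks: [9 6] total_free=15 largest=9 -> 100*(15-9)/15 = 600/15 = 40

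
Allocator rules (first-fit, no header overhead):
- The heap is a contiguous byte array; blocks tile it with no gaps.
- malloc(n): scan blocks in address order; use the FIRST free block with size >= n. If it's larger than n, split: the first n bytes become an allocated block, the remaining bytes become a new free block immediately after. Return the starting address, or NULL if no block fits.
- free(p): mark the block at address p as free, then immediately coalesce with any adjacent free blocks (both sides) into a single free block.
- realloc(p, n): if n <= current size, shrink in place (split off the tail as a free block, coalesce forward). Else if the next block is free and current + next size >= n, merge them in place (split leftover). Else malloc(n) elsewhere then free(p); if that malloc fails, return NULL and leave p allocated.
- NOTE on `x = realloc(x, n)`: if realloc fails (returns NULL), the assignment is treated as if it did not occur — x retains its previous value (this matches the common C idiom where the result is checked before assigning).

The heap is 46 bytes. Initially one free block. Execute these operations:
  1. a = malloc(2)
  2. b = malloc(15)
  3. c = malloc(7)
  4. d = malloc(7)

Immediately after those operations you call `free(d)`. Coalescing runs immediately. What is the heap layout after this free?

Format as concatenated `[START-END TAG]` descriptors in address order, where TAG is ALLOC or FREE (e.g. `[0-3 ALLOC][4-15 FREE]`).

Op 1: a = malloc(2) -> a = 0; heap: [0-1 ALLOC][2-45 FREE]
Op 2: b = malloc(15) -> b = 2; heap: [0-1 ALLOC][2-16 ALLOC][17-45 FREE]
Op 3: c = malloc(7) -> c = 17; heap: [0-1 ALLOC][2-16 ALLOC][17-23 ALLOC][24-45 FREE]
Op 4: d = malloc(7) -> d = 24; heap: [0-1 ALLOC][2-16 ALLOC][17-23 ALLOC][24-30 ALLOC][31-45 FREE]
free(d): d = 24 -> block [24-30 ALLOC]; mark free, coalesce with adjacent free neighbors -> [0-1 ALLOC][2-16 ALLOC][17-23 ALLOC][24-45 FREE]

Answer: [0-1 ALLOC][2-16 ALLOC][17-23 ALLOC][24-45 FREE]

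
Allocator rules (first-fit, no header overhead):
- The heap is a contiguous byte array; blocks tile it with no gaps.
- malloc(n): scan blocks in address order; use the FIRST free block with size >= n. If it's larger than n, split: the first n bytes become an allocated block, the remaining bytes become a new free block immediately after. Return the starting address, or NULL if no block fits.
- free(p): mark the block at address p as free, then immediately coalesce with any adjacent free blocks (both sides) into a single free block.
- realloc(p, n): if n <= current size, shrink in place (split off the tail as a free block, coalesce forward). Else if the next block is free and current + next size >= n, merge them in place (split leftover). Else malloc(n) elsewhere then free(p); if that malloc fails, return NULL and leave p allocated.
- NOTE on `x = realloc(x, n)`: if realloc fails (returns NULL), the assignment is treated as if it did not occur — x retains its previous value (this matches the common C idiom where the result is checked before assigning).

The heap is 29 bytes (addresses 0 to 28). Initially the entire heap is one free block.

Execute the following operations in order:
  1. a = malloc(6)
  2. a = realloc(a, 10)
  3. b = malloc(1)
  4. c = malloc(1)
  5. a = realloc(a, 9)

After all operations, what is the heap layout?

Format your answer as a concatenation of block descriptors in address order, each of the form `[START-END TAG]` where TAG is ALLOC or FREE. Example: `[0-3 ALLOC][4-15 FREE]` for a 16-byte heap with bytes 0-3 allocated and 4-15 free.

Op 1: a = malloc(6) -> a = 0; heap: [0-5 ALLOC][6-28 FREE]
Op 2: a = realloc(a, 10) -> a = 0; heap: [0-9 ALLOC][10-28 FREE]
Op 3: b = malloc(1) -> b = 10; heap: [0-9 ALLOC][10-10 ALLOC][11-28 FREE]
Op 4: c = malloc(1) -> c = 11; heap: [0-9 ALLOC][10-10 ALLOC][11-11 ALLOC][12-28 FREE]
Op 5: a = realloc(a, 9) -> a = 0; heap: [0-8 ALLOC][9-9 FREE][10-10 ALLOC][11-11 ALLOC][12-28 FREE]

Answer: [0-8 ALLOC][9-9 FREE][10-10 ALLOC][11-11 ALLOC][12-28 FREE]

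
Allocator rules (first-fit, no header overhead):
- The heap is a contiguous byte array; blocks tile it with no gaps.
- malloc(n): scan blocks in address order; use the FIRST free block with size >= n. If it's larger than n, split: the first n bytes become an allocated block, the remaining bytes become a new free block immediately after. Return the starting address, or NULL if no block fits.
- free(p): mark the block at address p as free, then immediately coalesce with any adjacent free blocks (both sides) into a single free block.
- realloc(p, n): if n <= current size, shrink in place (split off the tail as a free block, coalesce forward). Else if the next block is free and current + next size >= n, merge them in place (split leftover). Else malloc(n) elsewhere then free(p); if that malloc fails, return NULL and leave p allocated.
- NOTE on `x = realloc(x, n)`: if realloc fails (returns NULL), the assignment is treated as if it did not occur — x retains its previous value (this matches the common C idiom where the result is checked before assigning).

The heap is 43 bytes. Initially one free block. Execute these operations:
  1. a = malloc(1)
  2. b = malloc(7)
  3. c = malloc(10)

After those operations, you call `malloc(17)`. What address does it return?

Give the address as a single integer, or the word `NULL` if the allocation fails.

Op 1: a = malloc(1) -> a = 0; heap: [0-0 ALLOC][1-42 FREE]
Op 2: b = malloc(7) -> b = 1; heap: [0-0 ALLOC][1-7 ALLOC][8-42 FREE]
Op 3: c = malloc(10) -> c = 8; heap: [0-0 ALLOC][1-7 ALLOC][8-17 ALLOC][18-42 FREE]
malloc(17): first-fit scan over [0-0 ALLOC][1-7 ALLOC][8-17 ALLOC][18-42 FREE] -> 18

Answer: 18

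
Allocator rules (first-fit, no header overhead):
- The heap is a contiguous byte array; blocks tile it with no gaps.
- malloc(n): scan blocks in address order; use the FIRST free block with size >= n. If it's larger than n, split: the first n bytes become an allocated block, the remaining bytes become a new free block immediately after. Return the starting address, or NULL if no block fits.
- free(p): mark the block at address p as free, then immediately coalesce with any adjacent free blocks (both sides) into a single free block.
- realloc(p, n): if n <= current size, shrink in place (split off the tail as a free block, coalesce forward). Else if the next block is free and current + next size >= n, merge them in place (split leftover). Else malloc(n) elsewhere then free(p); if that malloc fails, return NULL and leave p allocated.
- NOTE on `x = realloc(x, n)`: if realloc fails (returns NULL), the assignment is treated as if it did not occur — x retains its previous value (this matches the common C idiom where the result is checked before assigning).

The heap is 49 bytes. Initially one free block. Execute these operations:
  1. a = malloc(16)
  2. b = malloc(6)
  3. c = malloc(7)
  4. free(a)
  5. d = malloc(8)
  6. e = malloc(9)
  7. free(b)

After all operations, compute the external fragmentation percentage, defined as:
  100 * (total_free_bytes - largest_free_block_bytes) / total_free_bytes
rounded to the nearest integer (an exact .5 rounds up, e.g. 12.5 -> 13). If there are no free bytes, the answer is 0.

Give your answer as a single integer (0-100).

Op 1: a = malloc(16) -> a = 0; heap: [0-15 ALLOC][16-48 FREE]
Op 2: b = malloc(6) -> b = 16; heap: [0-15 ALLOC][16-21 ALLOC][22-48 FREE]
Op 3: c = malloc(7) -> c = 22; heap: [0-15 ALLOC][16-21 ALLOC][22-28 ALLOC][29-48 FREE]
Op 4: free(a) -> (freed a); heap: [0-15 FREE][16-21 ALLOC][22-28 ALLOC][29-48 FREE]
Op 5: d = malloc(8) -> d = 0; heap: [0-7 ALLOC][8-15 FREE][16-21 ALLOC][22-28 ALLOC][29-48 FREE]
Op 6: e = malloc(9) -> e = 29; heap: [0-7 ALLOC][8-15 FREE][16-21 ALLOC][22-28 ALLOC][29-37 ALLOC][38-48 FREE]
Op 7: free(b) -> (freed b); heap: [0-7 ALLOC][8-21 FREE][22-28 ALLOC][29-37 ALLOC][38-48 FREE]
Free blocks: [14 11] total_free=25 largest=14 -> 100*(25-14)/25 = 1100/25 = 44

Answer: 44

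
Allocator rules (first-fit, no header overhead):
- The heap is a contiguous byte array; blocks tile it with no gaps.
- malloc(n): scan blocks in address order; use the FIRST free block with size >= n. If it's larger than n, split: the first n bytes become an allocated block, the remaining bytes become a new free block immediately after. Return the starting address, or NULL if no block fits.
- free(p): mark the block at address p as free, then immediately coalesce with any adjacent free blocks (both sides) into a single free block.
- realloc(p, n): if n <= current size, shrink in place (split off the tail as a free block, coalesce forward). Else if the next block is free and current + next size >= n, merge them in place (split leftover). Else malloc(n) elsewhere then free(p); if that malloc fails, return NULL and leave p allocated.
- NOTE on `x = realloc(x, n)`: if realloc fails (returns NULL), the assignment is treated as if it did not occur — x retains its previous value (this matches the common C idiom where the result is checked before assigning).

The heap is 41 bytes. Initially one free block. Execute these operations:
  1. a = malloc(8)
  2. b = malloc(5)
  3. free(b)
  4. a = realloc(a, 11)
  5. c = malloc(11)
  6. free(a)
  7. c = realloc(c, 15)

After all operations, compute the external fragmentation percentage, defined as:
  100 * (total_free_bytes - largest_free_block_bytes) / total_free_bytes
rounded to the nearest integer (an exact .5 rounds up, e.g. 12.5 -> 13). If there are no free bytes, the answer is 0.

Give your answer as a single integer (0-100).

Op 1: a = malloc(8) -> a = 0; heap: [0-7 ALLOC][8-40 FREE]
Op 2: b = malloc(5) -> b = 8; heap: [0-7 ALLOC][8-12 ALLOC][13-40 FREE]
Op 3: free(b) -> (freed b); heap: [0-7 ALLOC][8-40 FREE]
Op 4: a = realloc(a, 11) -> a = 0; heap: [0-10 ALLOC][11-40 FREE]
Op 5: c = malloc(11) -> c = 11; heap: [0-10 ALLOC][11-21 ALLOC][22-40 FREE]
Op 6: free(a) -> (freed a); heap: [0-10 FREE][11-21 ALLOC][22-40 FREE]
Op 7: c = realloc(c, 15) -> c = 11; heap: [0-10 FREE][11-25 ALLOC][26-40 FREE]
Free blocks: [11 15] total_free=26 largest=15 -> 100*(26-15)/26 = 1100/26 ≈ 42.308 -> rounds to 42

Answer: 42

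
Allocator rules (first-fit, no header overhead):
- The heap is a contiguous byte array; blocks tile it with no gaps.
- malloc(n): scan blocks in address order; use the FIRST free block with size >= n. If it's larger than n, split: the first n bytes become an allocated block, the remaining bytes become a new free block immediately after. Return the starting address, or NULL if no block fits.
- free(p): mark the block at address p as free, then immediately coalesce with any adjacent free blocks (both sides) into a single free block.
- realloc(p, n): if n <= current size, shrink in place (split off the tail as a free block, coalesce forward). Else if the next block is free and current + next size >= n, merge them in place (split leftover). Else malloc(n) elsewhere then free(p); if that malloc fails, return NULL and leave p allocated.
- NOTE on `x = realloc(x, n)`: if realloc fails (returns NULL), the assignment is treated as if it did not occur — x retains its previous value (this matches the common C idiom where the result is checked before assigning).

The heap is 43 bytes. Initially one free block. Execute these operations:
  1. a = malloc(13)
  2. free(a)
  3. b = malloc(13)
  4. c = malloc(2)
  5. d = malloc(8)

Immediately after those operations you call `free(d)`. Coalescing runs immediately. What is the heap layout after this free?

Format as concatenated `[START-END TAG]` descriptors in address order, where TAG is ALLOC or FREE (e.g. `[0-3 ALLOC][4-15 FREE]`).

Answer: [0-12 ALLOC][13-14 ALLOC][15-42 FREE]

Derivation:
Op 1: a = malloc(13) -> a = 0; heap: [0-12 ALLOC][13-42 FREE]
Op 2: free(a) -> (freed a); heap: [0-42 FREE]
Op 3: b = malloc(13) -> b = 0; heap: [0-12 ALLOC][13-42 FREE]
Op 4: c = malloc(2) -> c = 13; heap: [0-12 ALLOC][13-14 ALLOC][15-42 FREE]
Op 5: d = malloc(8) -> d = 15; heap: [0-12 ALLOC][13-14 ALLOC][15-22 ALLOC][23-42 FREE]
free(d): d = 15 -> block [15-22 ALLOC]; mark free, coalesce with adjacent free neighbors -> [0-12 ALLOC][13-14 ALLOC][15-42 FREE]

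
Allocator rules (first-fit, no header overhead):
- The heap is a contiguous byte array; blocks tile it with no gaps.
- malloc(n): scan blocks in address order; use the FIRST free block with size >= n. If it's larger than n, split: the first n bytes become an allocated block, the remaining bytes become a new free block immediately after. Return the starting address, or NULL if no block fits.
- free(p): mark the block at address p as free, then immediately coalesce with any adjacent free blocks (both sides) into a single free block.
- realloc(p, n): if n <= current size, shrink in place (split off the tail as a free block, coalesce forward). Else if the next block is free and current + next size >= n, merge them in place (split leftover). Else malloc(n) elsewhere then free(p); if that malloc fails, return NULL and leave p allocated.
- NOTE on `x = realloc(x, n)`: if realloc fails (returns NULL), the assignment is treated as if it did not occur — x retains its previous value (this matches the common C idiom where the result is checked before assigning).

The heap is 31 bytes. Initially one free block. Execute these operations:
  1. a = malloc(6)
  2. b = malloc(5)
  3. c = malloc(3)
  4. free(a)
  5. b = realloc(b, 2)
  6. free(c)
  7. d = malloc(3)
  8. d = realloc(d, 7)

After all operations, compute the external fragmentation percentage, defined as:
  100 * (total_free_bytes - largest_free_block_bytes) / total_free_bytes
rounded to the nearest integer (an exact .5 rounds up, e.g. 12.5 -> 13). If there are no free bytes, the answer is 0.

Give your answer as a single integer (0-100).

Answer: 27

Derivation:
Op 1: a = malloc(6) -> a = 0; heap: [0-5 ALLOC][6-30 FREE]
Op 2: b = malloc(5) -> b = 6; heap: [0-5 ALLOC][6-10 ALLOC][11-30 FREE]
Op 3: c = malloc(3) -> c = 11; heap: [0-5 ALLOC][6-10 ALLOC][11-13 ALLOC][14-30 FREE]
Op 4: free(a) -> (freed a); heap: [0-5 FREE][6-10 ALLOC][11-13 ALLOC][14-30 FREE]
Op 5: b = realloc(b, 2) -> b = 6; heap: [0-5 FREE][6-7 ALLOC][8-10 FREE][11-13 ALLOC][14-30 FREE]
Op 6: free(c) -> (freed c); heap: [0-5 FREE][6-7 ALLOC][8-30 FREE]
Op 7: d = malloc(3) -> d = 0; heap: [0-2 ALLOC][3-5 FREE][6-7 ALLOC][8-30 FREE]
Op 8: d = realloc(d, 7) -> d = 8; heap: [0-5 FREE][6-7 ALLOC][8-14 ALLOC][15-30 FREE]
Free blocks: [6 16] total_free=22 largest=16 -> 100*(22-16)/22 = 600/22 ≈ 27.273 -> rounds to 27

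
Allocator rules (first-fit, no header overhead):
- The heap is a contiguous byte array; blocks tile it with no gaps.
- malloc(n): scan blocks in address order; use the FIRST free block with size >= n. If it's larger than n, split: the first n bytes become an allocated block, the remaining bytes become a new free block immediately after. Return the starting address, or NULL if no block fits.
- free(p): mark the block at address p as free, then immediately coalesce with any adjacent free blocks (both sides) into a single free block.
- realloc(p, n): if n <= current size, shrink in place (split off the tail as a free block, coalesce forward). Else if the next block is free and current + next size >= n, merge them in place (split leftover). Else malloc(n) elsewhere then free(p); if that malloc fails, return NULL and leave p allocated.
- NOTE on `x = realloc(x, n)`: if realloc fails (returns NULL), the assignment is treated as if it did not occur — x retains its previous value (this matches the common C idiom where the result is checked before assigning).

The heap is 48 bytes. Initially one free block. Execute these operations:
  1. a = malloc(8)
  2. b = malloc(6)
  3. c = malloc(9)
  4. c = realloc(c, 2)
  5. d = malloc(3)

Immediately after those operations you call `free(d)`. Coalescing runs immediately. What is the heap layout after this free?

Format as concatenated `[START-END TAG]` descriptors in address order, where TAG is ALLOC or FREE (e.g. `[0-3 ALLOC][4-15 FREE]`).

Answer: [0-7 ALLOC][8-13 ALLOC][14-15 ALLOC][16-47 FREE]

Derivation:
Op 1: a = malloc(8) -> a = 0; heap: [0-7 ALLOC][8-47 FREE]
Op 2: b = malloc(6) -> b = 8; heap: [0-7 ALLOC][8-13 ALLOC][14-47 FREE]
Op 3: c = malloc(9) -> c = 14; heap: [0-7 ALLOC][8-13 ALLOC][14-22 ALLOC][23-47 FREE]
Op 4: c = realloc(c, 2) -> c = 14; heap: [0-7 ALLOC][8-13 ALLOC][14-15 ALLOC][16-47 FREE]
Op 5: d = malloc(3) -> d = 16; heap: [0-7 ALLOC][8-13 ALLOC][14-15 ALLOC][16-18 ALLOC][19-47 FREE]
free(d): d = 16 -> block [16-18 ALLOC]; mark free, coalesce with adjacent free neighbors -> [0-7 ALLOC][8-13 ALLOC][14-15 ALLOC][16-47 FREE]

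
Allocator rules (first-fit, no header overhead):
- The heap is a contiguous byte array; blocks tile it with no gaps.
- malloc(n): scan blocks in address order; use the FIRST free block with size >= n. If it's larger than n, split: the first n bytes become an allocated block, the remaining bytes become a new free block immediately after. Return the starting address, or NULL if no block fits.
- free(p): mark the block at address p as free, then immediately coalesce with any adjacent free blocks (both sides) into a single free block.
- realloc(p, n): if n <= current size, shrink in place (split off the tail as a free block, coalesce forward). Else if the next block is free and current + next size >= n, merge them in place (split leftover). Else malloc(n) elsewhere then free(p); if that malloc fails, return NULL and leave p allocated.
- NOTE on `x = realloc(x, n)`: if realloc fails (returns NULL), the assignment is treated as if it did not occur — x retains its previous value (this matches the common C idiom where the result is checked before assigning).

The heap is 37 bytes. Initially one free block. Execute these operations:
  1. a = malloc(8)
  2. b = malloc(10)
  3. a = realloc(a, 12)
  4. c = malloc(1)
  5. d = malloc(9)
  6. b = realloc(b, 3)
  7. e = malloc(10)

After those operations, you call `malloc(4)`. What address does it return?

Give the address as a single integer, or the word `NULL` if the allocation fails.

Op 1: a = malloc(8) -> a = 0; heap: [0-7 ALLOC][8-36 FREE]
Op 2: b = malloc(10) -> b = 8; heap: [0-7 ALLOC][8-17 ALLOC][18-36 FREE]
Op 3: a = realloc(a, 12) -> a = 18; heap: [0-7 FREE][8-17 ALLOC][18-29 ALLOC][30-36 FREE]
Op 4: c = malloc(1) -> c = 0; heap: [0-0 ALLOC][1-7 FREE][8-17 ALLOC][18-29 ALLOC][30-36 FREE]
Op 5: d = malloc(9) -> d = NULL; heap: [0-0 ALLOC][1-7 FREE][8-17 ALLOC][18-29 ALLOC][30-36 FREE]
Op 6: b = realloc(b, 3) -> b = 8; heap: [0-0 ALLOC][1-7 FREE][8-10 ALLOC][11-17 FREE][18-29 ALLOC][30-36 FREE]
Op 7: e = malloc(10) -> e = NULL; heap: [0-0 ALLOC][1-7 FREE][8-10 ALLOC][11-17 FREE][18-29 ALLOC][30-36 FREE]
malloc(4): first-fit scan over [0-0 ALLOC][1-7 FREE][8-10 ALLOC][11-17 FREE][18-29 ALLOC][30-36 FREE] -> 1

Answer: 1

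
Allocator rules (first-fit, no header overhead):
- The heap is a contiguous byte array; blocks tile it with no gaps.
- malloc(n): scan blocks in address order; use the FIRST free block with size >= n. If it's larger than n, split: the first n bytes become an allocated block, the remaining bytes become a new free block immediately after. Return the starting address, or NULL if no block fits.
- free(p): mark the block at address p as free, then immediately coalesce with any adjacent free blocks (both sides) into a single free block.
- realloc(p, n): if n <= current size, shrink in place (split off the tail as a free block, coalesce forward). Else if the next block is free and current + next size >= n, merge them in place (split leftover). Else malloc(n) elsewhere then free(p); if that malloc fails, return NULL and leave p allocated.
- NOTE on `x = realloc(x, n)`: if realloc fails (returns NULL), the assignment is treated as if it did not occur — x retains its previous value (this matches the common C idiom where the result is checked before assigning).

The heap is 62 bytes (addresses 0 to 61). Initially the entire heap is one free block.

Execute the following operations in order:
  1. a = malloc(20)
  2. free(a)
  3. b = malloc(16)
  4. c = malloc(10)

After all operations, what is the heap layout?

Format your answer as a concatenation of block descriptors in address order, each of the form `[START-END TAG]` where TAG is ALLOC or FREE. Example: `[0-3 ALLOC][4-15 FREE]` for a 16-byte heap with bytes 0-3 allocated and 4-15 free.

Op 1: a = malloc(20) -> a = 0; heap: [0-19 ALLOC][20-61 FREE]
Op 2: free(a) -> (freed a); heap: [0-61 FREE]
Op 3: b = malloc(16) -> b = 0; heap: [0-15 ALLOC][16-61 FREE]
Op 4: c = malloc(10) -> c = 16; heap: [0-15 ALLOC][16-25 ALLOC][26-61 FREE]

Answer: [0-15 ALLOC][16-25 ALLOC][26-61 FREE]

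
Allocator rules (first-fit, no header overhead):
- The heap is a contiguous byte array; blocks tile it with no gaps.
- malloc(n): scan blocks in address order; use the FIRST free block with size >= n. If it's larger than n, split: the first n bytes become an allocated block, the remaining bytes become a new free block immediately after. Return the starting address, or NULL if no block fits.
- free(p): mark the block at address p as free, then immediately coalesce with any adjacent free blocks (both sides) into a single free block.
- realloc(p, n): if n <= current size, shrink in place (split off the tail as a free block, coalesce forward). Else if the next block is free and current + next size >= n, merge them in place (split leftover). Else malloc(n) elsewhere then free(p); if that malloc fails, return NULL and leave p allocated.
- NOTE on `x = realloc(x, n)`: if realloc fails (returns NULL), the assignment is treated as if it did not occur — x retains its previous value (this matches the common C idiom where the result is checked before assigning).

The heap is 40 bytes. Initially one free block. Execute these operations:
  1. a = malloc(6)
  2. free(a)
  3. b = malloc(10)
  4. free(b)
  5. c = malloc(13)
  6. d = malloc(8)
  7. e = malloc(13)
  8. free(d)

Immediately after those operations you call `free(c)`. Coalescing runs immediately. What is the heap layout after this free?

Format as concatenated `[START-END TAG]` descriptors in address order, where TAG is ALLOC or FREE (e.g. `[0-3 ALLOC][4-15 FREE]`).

Op 1: a = malloc(6) -> a = 0; heap: [0-5 ALLOC][6-39 FREE]
Op 2: free(a) -> (freed a); heap: [0-39 FREE]
Op 3: b = malloc(10) -> b = 0; heap: [0-9 ALLOC][10-39 FREE]
Op 4: free(b) -> (freed b); heap: [0-39 FREE]
Op 5: c = malloc(13) -> c = 0; heap: [0-12 ALLOC][13-39 FREE]
Op 6: d = malloc(8) -> d = 13; heap: [0-12 ALLOC][13-20 ALLOC][21-39 FREE]
Op 7: e = malloc(13) -> e = 21; heap: [0-12 ALLOC][13-20 ALLOC][21-33 ALLOC][34-39 FREE]
Op 8: free(d) -> (freed d); heap: [0-12 ALLOC][13-20 FREE][21-33 ALLOC][34-39 FREE]
free(c): c = 0 -> block [0-12 ALLOC]; mark free, coalesce with adjacent free neighbors -> [0-20 FREE][21-33 ALLOC][34-39 FREE]

Answer: [0-20 FREE][21-33 ALLOC][34-39 FREE]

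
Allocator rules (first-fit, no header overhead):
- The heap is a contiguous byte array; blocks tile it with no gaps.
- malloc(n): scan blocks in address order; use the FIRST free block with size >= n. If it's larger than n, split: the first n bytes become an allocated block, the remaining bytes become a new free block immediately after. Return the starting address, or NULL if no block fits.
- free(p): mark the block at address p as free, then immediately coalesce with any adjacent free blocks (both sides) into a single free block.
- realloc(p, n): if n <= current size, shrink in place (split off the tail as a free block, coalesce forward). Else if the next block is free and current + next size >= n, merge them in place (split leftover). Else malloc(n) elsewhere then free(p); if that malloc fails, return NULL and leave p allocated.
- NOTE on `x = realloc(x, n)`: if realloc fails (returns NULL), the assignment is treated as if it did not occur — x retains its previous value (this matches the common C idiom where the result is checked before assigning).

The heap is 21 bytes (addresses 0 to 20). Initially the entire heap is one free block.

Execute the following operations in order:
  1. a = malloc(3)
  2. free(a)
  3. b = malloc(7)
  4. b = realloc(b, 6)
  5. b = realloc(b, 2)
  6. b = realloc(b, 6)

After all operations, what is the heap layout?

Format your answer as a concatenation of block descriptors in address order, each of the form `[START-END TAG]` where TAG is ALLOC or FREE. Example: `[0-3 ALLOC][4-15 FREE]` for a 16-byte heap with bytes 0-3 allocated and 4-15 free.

Op 1: a = malloc(3) -> a = 0; heap: [0-2 ALLOC][3-20 FREE]
Op 2: free(a) -> (freed a); heap: [0-20 FREE]
Op 3: b = malloc(7) -> b = 0; heap: [0-6 ALLOC][7-20 FREE]
Op 4: b = realloc(b, 6) -> b = 0; heap: [0-5 ALLOC][6-20 FREE]
Op 5: b = realloc(b, 2) -> b = 0; heap: [0-1 ALLOC][2-20 FREE]
Op 6: b = realloc(b, 6) -> b = 0; heap: [0-5 ALLOC][6-20 FREE]

Answer: [0-5 ALLOC][6-20 FREE]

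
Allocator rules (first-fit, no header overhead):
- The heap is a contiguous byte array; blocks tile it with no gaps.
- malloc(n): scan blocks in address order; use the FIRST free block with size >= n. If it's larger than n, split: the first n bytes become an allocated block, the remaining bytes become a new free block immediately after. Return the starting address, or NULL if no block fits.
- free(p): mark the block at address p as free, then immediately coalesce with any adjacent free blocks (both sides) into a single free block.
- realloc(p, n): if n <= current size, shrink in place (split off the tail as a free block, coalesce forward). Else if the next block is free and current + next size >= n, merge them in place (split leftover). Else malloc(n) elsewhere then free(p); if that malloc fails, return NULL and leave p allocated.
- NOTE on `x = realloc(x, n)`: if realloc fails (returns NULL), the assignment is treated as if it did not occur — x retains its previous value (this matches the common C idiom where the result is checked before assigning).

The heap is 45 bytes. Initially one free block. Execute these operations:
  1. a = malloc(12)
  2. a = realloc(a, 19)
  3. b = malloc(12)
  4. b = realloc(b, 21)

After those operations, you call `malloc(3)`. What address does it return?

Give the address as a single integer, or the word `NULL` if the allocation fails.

Answer: 40

Derivation:
Op 1: a = malloc(12) -> a = 0; heap: [0-11 ALLOC][12-44 FREE]
Op 2: a = realloc(a, 19) -> a = 0; heap: [0-18 ALLOC][19-44 FREE]
Op 3: b = malloc(12) -> b = 19; heap: [0-18 ALLOC][19-30 ALLOC][31-44 FREE]
Op 4: b = realloc(b, 21) -> b = 19; heap: [0-18 ALLOC][19-39 ALLOC][40-44 FREE]
malloc(3): first-fit scan over [0-18 ALLOC][19-39 ALLOC][40-44 FREE] -> 40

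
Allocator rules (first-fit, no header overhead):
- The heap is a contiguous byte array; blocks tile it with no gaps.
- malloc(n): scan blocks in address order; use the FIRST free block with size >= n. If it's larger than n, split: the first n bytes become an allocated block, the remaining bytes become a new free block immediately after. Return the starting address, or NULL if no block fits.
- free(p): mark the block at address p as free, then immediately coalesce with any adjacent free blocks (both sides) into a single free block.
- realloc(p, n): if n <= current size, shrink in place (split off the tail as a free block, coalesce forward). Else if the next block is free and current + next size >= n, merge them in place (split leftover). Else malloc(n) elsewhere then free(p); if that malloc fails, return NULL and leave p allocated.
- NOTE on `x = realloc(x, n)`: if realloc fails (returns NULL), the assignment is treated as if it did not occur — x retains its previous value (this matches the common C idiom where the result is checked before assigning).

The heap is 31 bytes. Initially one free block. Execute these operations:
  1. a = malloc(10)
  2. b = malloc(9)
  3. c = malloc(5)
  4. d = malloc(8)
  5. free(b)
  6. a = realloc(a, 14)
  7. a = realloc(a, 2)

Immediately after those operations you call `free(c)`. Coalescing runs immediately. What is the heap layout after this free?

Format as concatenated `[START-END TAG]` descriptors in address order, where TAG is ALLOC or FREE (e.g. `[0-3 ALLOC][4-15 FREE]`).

Answer: [0-1 ALLOC][2-30 FREE]

Derivation:
Op 1: a = malloc(10) -> a = 0; heap: [0-9 ALLOC][10-30 FREE]
Op 2: b = malloc(9) -> b = 10; heap: [0-9 ALLOC][10-18 ALLOC][19-30 FREE]
Op 3: c = malloc(5) -> c = 19; heap: [0-9 ALLOC][10-18 ALLOC][19-23 ALLOC][24-30 FREE]
Op 4: d = malloc(8) -> d = NULL; heap: [0-9 ALLOC][10-18 ALLOC][19-23 ALLOC][24-30 FREE]
Op 5: free(b) -> (freed b); heap: [0-9 ALLOC][10-18 FREE][19-23 ALLOC][24-30 FREE]
Op 6: a = realloc(a, 14) -> a = 0; heap: [0-13 ALLOC][14-18 FREE][19-23 ALLOC][24-30 FREE]
Op 7: a = realloc(a, 2) -> a = 0; heap: [0-1 ALLOC][2-18 FREE][19-23 ALLOC][24-30 FREE]
free(c): c = 19 -> block [19-23 ALLOC]; mark free, coalesce with adjacent free neighbors -> [0-1 ALLOC][2-30 FREE]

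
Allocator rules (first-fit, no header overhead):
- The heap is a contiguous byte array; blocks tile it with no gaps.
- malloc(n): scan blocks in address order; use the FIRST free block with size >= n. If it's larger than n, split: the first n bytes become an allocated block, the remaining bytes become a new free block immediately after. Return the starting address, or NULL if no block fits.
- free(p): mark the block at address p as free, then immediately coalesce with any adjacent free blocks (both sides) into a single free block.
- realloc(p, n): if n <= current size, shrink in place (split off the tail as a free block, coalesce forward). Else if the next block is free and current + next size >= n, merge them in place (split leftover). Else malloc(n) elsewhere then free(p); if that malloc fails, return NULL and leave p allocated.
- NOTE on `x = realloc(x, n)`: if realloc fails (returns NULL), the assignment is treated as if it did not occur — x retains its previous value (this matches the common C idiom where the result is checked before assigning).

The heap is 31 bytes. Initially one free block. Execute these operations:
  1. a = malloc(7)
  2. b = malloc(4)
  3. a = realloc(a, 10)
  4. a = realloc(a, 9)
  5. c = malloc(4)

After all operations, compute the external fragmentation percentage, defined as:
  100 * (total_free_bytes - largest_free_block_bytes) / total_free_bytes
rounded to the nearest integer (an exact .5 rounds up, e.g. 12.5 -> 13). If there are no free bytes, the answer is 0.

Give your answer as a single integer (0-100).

Answer: 21

Derivation:
Op 1: a = malloc(7) -> a = 0; heap: [0-6 ALLOC][7-30 FREE]
Op 2: b = malloc(4) -> b = 7; heap: [0-6 ALLOC][7-10 ALLOC][11-30 FREE]
Op 3: a = realloc(a, 10) -> a = 11; heap: [0-6 FREE][7-10 ALLOC][11-20 ALLOC][21-30 FREE]
Op 4: a = realloc(a, 9) -> a = 11; heap: [0-6 FREE][7-10 ALLOC][11-19 ALLOC][20-30 FREE]
Op 5: c = malloc(4) -> c = 0; heap: [0-3 ALLOC][4-6 FREE][7-10 ALLOC][11-19 ALLOC][20-30 FREE]
Free blocks: [3 11] total_free=14 largest=11 -> 100*(14-11)/14 = 300/14 ≈ 21.429 -> rounds to 21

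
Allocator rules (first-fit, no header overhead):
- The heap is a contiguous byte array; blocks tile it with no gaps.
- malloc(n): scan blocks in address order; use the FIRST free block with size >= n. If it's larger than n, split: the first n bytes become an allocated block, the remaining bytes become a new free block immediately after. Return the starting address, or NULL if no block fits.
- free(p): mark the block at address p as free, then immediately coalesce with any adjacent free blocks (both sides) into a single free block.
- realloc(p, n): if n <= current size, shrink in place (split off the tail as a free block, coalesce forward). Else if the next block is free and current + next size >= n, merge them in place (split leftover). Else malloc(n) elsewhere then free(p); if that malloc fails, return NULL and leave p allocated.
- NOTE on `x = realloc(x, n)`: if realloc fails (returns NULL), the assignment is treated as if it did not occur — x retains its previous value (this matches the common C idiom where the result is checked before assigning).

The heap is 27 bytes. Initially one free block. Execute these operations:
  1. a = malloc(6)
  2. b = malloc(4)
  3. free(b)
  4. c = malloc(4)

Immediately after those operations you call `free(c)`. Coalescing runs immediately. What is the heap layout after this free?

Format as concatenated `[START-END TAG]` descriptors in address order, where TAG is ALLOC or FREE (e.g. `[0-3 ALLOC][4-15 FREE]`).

Answer: [0-5 ALLOC][6-26 FREE]

Derivation:
Op 1: a = malloc(6) -> a = 0; heap: [0-5 ALLOC][6-26 FREE]
Op 2: b = malloc(4) -> b = 6; heap: [0-5 ALLOC][6-9 ALLOC][10-26 FREE]
Op 3: free(b) -> (freed b); heap: [0-5 ALLOC][6-26 FREE]
Op 4: c = malloc(4) -> c = 6; heap: [0-5 ALLOC][6-9 ALLOC][10-26 FREE]
free(c): c = 6 -> block [6-9 ALLOC]; mark free, coalesce with adjacent free neighbors -> [0-5 ALLOC][6-26 FREE]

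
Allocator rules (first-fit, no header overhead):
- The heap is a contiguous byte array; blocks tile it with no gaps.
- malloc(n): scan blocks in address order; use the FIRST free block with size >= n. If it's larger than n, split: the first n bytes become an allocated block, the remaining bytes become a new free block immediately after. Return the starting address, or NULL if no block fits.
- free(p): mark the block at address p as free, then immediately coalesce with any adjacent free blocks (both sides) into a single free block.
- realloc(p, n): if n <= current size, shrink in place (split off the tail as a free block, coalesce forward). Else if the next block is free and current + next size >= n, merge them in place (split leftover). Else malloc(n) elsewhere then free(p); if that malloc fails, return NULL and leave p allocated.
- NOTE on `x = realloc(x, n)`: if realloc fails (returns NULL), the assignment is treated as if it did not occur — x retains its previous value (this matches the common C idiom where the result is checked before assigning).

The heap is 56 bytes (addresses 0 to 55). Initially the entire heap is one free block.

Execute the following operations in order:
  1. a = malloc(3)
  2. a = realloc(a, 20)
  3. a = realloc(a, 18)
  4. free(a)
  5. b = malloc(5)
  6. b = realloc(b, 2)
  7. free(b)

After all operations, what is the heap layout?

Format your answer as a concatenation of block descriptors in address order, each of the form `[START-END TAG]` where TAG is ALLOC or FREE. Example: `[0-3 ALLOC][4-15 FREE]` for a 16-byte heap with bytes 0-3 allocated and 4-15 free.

Answer: [0-55 FREE]

Derivation:
Op 1: a = malloc(3) -> a = 0; heap: [0-2 ALLOC][3-55 FREE]
Op 2: a = realloc(a, 20) -> a = 0; heap: [0-19 ALLOC][20-55 FREE]
Op 3: a = realloc(a, 18) -> a = 0; heap: [0-17 ALLOC][18-55 FREE]
Op 4: free(a) -> (freed a); heap: [0-55 FREE]
Op 5: b = malloc(5) -> b = 0; heap: [0-4 ALLOC][5-55 FREE]
Op 6: b = realloc(b, 2) -> b = 0; heap: [0-1 ALLOC][2-55 FREE]
Op 7: free(b) -> (freed b); heap: [0-55 FREE]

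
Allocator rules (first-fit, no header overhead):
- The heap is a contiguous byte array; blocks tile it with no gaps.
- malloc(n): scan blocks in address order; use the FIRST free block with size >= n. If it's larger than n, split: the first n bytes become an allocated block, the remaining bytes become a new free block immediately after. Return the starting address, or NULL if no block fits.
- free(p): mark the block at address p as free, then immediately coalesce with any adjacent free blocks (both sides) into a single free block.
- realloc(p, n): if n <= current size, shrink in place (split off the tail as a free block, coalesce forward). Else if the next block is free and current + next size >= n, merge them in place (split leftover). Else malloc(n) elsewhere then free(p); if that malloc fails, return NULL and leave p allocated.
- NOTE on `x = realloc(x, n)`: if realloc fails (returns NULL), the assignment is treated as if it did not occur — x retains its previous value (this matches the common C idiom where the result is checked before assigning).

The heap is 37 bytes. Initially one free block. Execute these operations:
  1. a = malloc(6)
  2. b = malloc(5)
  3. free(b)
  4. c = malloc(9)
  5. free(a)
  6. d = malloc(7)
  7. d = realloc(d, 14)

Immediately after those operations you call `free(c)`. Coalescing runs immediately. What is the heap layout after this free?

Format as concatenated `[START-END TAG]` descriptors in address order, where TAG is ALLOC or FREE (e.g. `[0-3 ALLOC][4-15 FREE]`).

Answer: [0-14 FREE][15-28 ALLOC][29-36 FREE]

Derivation:
Op 1: a = malloc(6) -> a = 0; heap: [0-5 ALLOC][6-36 FREE]
Op 2: b = malloc(5) -> b = 6; heap: [0-5 ALLOC][6-10 ALLOC][11-36 FREE]
Op 3: free(b) -> (freed b); heap: [0-5 ALLOC][6-36 FREE]
Op 4: c = malloc(9) -> c = 6; heap: [0-5 ALLOC][6-14 ALLOC][15-36 FREE]
Op 5: free(a) -> (freed a); heap: [0-5 FREE][6-14 ALLOC][15-36 FREE]
Op 6: d = malloc(7) -> d = 15; heap: [0-5 FREE][6-14 ALLOC][15-21 ALLOC][22-36 FREE]
Op 7: d = realloc(d, 14) -> d = 15; heap: [0-5 FREE][6-14 ALLOC][15-28 ALLOC][29-36 FREE]
free(c): c = 6 -> block [6-14 ALLOC]; mark free, coalesce with adjacent free neighbors -> [0-14 FREE][15-28 ALLOC][29-36 FREE]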